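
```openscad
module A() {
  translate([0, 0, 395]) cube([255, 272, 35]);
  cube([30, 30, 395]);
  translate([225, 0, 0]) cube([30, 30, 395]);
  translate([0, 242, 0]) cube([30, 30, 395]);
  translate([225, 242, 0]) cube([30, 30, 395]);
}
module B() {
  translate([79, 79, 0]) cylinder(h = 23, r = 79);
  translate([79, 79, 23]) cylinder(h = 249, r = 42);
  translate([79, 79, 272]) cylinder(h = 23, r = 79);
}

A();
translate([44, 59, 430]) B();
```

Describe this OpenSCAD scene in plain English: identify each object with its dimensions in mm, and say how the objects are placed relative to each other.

A is a four-legged stool. The seat is 255×272 mm, 35 mm thick, top at z = 430 mm. It stands on four square legs, each 30×30 mm in cross-section, from z = 0 to the seat underside, each flush with a corner of the seat.

B is a spool: two coaxial disc flanges of radius 79 mm and thickness 23 mm, joined by a core cylinder of radius 42 mm and height 249 mm. The lower flange rests on z = 0 and the three cylinders share a vertical axis.

The spool is on top of the stool.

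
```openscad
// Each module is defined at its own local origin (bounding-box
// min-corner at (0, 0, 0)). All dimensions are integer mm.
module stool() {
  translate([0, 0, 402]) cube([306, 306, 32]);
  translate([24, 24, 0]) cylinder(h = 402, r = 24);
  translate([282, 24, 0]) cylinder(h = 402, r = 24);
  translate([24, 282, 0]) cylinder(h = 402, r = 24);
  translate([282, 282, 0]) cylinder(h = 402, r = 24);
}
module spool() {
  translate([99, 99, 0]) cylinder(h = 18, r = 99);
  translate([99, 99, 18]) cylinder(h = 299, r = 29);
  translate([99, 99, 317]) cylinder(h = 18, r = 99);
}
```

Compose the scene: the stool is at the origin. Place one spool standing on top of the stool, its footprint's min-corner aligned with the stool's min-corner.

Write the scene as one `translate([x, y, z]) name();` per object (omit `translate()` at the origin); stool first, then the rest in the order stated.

stool();
translate([0, 0, 434]) spool();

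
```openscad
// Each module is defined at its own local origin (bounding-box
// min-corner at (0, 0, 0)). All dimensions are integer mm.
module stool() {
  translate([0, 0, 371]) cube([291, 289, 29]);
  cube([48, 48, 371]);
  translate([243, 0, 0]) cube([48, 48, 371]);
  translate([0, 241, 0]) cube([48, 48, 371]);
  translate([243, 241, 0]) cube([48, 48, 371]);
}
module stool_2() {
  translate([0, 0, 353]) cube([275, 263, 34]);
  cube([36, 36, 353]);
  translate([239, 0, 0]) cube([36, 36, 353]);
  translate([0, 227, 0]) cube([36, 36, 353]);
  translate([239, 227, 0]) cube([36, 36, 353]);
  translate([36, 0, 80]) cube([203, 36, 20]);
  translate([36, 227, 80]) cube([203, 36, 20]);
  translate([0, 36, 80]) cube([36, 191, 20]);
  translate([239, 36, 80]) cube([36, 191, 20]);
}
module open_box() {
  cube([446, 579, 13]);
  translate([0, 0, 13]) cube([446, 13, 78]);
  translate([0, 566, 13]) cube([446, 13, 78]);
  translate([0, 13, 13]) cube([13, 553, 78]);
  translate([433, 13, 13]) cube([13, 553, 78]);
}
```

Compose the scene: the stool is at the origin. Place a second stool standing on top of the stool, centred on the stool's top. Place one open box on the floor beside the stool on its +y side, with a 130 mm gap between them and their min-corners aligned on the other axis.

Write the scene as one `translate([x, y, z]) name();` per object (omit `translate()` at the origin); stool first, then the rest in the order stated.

stool();
translate([8, 13, 400]) stool_2();
translate([0, 419, 0]) open_box();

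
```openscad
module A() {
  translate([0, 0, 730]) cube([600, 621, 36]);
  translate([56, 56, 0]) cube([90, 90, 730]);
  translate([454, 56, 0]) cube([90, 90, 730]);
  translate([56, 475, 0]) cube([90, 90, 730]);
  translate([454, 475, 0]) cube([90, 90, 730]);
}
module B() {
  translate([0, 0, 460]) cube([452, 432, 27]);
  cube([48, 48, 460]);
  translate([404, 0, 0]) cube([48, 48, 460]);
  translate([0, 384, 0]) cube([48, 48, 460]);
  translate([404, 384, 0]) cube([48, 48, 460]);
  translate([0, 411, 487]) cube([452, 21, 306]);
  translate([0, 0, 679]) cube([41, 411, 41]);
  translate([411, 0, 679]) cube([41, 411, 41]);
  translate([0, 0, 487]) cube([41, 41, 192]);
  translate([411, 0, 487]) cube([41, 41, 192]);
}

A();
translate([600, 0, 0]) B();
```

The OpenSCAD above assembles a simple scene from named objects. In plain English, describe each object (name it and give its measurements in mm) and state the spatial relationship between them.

A is a table with a 600×621 mm rectangular top, 36 mm thick, top surface at z = 766 mm, supported by four 90×90 mm square legs, each inset 56 mm from the nearest pair of top edges, running from the floor.

B is a chair. The seat is a 452×432×27 mm slab with its top at z = 487 mm, on four 48×48 mm corner legs (flush with the seat edges, standing on z = 0). A flat backrest 21 mm thick, 306 mm tall, spans the full seat width and rises from the seat top along its +y edge, rear face flush with the rear of the seat. Two armrests of 41×41 mm section run along each side from the seat's front edge to the front of the backrest, top faces 233 mm above the seat top and outer faces flush with the seat's x-edges; a 41×41 mm post under the front of each armrest stands on the seat at the front corner.

The chair is against the table's +x side, with their −y faces flush.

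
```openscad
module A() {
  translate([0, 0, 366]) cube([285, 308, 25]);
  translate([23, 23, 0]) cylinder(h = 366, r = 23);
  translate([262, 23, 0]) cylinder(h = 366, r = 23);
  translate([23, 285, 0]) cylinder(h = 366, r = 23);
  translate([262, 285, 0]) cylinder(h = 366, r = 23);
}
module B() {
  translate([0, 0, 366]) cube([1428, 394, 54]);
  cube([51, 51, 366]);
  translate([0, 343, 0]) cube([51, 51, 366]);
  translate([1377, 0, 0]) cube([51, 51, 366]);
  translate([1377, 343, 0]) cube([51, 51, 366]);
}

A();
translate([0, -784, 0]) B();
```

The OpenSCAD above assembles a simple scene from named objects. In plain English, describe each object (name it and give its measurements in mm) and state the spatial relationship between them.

A is a four-legged stool. The seat is 285×308 mm, 25 mm thick, top at z = 391 mm. It stands on four round legs, each 46 mm in diameter, from z = 0 to the seat underside, each leg's axis is inset half a diameter from the nearest pair of seat edges (so the leg's bounding box is flush with the corner).

B is a bench: a 1428×394 mm seat slab, 54 mm thick, top at z = 420 mm, on four 51×51 mm square legs flush with the seat corners and standing on z = 0.

The bench is on the floor beside the stool on its −y side.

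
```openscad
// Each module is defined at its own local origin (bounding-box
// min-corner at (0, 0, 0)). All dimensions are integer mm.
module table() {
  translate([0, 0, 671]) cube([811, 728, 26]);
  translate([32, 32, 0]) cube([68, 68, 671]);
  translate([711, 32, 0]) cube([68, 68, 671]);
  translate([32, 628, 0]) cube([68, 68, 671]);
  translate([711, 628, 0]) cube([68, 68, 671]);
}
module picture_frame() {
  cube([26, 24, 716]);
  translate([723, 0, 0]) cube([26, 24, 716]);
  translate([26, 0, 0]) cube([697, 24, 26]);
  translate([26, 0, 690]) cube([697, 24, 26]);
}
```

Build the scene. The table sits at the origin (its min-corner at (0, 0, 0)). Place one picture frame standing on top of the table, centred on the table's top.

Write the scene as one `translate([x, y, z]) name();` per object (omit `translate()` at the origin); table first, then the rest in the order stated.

table();
translate([31, 352, 697]) picture_frame();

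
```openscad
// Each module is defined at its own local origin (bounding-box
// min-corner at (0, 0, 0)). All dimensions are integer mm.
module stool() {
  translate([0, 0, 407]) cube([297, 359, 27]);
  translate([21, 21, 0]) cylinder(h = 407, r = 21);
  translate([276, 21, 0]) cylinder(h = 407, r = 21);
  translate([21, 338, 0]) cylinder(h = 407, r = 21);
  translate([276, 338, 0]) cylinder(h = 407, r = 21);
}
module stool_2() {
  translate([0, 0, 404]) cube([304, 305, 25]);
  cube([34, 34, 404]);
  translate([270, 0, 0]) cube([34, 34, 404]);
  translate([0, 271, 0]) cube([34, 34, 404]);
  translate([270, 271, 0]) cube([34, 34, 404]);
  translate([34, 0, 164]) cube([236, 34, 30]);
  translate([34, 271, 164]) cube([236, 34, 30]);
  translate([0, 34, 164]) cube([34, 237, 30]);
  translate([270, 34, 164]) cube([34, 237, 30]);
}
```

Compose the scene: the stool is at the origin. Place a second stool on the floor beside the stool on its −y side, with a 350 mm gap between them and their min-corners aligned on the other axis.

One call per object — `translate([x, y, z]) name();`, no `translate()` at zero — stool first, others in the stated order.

stool();
translate([0, -655, 0]) stool_2();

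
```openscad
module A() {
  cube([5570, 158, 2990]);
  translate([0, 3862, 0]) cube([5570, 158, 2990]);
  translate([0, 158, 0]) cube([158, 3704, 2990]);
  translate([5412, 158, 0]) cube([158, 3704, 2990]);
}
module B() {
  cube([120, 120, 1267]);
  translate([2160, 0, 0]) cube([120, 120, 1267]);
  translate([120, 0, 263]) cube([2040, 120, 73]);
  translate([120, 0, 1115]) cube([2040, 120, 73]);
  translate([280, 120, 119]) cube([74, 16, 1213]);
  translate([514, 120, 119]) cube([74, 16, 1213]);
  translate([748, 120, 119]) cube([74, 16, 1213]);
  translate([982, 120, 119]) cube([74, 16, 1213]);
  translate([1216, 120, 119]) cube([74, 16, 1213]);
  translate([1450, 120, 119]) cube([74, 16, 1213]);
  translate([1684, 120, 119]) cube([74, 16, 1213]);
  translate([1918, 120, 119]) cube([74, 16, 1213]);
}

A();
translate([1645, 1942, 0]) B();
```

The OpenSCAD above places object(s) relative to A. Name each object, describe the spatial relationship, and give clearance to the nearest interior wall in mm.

A is a house frame. B is a fence section. The fence section sits inside the house frame, centred. The clearance to the nearest interior wall is 1487 mm.

Clearances: x = 1487, y = 1784; minimum 1487 mm.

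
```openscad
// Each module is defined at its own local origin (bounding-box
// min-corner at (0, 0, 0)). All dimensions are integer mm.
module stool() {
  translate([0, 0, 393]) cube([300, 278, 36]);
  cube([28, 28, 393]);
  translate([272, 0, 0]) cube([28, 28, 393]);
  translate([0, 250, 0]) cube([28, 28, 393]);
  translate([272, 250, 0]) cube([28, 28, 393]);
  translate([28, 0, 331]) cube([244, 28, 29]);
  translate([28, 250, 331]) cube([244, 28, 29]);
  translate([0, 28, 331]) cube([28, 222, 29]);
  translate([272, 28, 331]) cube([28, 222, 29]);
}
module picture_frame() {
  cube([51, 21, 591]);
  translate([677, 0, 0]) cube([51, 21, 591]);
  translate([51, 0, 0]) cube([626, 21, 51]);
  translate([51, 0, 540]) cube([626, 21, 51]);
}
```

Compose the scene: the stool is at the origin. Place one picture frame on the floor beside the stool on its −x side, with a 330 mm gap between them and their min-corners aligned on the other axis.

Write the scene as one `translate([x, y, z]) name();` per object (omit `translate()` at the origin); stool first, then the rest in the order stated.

stool();
translate([-1058, 0, 0]) picture_frame();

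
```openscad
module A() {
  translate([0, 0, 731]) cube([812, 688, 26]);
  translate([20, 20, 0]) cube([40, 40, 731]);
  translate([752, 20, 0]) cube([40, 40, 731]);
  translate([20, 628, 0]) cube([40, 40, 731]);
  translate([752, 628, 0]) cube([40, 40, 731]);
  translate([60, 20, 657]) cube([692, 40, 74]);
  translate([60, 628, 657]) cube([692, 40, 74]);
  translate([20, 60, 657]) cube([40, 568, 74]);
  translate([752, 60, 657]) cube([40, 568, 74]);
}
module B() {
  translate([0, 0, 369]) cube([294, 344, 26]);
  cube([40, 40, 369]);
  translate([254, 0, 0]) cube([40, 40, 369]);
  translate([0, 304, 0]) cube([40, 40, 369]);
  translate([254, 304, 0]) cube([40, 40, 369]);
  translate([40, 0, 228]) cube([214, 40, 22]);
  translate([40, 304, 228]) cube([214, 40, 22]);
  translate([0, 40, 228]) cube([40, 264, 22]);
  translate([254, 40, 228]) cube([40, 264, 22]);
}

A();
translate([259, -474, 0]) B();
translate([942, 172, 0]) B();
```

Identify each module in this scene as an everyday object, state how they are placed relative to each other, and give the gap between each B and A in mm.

Each stool's nearest face is 130 mm from the table's bounding box.

A is a table. B is a stool. Two stools sit around the table at the −y, +x sides. The gap between each stool and the table is 130 mm.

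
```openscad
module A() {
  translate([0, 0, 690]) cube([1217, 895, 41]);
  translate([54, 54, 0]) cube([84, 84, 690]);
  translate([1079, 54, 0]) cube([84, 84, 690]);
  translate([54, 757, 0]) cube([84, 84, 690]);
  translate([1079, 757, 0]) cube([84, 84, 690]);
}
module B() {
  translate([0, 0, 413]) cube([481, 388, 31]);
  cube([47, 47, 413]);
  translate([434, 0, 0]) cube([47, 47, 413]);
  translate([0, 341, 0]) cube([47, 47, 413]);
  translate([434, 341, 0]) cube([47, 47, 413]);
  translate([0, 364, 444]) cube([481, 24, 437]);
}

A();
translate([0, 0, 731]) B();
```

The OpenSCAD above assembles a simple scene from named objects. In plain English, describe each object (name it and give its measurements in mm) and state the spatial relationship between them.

A is a table with a 1217×895 mm rectangular top, 41 mm thick, top surface at z = 731 mm, supported by four 84×84 mm square legs, each inset 54 mm from the nearest pair of top edges, running from the floor.

B is a chair: 481×388 mm seat, 31 mm thick, top at z = 444 mm, on four 47 mm square corner legs flush with the seat edges. A 24 mm thick backrest slab spans the full seat width, extending 437 mm above the seat top, its back face flush with the seat's +y edge.

The chair is on top of the table.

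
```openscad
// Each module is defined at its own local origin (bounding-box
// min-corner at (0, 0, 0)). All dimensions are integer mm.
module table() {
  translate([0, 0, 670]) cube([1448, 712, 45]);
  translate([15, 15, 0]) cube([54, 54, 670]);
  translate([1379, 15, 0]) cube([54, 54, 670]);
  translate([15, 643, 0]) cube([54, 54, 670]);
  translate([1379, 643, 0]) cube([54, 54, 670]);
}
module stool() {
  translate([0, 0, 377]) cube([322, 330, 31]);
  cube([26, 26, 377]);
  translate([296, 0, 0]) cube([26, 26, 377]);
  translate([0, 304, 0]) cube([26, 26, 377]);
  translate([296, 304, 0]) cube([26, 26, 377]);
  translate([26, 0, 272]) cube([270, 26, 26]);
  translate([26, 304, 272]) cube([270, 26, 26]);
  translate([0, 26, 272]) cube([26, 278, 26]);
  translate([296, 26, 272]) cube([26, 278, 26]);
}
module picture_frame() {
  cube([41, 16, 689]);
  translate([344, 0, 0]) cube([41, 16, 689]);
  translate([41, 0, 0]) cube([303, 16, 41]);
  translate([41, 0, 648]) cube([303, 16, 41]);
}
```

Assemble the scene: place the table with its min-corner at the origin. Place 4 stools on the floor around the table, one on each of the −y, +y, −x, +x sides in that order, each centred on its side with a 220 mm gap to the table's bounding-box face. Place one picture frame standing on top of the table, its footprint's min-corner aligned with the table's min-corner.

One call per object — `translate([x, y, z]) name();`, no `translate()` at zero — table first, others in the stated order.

table();
translate([563, -550, 0]) stool();
translate([563, 932, 0]) stool();
translate([-542, 191, 0]) stool();
translate([1668, 191, 0]) stool();
translate([0, 0, 715]) picture_frame();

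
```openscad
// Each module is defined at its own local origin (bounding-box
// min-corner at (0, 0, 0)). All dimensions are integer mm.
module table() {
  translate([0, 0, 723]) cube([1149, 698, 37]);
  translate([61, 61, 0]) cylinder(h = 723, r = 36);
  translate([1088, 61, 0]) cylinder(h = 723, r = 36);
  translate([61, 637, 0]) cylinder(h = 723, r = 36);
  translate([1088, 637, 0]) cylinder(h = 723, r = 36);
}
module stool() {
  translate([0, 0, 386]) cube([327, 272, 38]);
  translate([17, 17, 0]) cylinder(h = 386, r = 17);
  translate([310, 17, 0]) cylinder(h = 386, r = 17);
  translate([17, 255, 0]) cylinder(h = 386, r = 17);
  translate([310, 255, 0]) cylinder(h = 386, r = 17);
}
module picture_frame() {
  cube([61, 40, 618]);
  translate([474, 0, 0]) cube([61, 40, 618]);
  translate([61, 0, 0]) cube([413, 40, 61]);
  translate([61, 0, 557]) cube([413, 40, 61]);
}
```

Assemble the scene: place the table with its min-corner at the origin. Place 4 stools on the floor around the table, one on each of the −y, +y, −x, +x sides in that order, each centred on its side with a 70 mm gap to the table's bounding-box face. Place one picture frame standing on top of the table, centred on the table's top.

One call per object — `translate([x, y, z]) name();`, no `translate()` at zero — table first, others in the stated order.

table();
translate([411, -342, 0]) stool();
translate([411, 768, 0]) stool();
translate([-397, 213, 0]) stool();
translate([1219, 213, 0]) stool();
translate([307, 329, 760]) picture_frame();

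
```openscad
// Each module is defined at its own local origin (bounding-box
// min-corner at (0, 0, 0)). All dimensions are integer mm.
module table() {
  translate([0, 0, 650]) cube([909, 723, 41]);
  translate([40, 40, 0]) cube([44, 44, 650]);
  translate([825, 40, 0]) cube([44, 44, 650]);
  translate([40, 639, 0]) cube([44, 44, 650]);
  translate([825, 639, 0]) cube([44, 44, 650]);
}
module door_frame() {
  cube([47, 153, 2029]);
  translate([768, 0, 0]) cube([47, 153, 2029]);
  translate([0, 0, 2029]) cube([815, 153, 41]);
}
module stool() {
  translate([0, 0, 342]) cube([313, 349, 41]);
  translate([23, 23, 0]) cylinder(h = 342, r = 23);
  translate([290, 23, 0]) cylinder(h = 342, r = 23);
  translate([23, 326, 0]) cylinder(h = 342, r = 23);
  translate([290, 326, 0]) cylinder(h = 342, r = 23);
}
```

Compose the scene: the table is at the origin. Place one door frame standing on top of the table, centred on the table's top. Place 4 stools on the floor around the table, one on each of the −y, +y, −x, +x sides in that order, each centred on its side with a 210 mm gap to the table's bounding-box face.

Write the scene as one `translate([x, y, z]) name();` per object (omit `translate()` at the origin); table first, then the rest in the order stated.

table();
translate([47, 285, 691]) door_frame();
translate([298, -559, 0]) stool();
translate([298, 933, 0]) stool();
translate([-523, 187, 0]) stool();
translate([1119, 187, 0]) stool();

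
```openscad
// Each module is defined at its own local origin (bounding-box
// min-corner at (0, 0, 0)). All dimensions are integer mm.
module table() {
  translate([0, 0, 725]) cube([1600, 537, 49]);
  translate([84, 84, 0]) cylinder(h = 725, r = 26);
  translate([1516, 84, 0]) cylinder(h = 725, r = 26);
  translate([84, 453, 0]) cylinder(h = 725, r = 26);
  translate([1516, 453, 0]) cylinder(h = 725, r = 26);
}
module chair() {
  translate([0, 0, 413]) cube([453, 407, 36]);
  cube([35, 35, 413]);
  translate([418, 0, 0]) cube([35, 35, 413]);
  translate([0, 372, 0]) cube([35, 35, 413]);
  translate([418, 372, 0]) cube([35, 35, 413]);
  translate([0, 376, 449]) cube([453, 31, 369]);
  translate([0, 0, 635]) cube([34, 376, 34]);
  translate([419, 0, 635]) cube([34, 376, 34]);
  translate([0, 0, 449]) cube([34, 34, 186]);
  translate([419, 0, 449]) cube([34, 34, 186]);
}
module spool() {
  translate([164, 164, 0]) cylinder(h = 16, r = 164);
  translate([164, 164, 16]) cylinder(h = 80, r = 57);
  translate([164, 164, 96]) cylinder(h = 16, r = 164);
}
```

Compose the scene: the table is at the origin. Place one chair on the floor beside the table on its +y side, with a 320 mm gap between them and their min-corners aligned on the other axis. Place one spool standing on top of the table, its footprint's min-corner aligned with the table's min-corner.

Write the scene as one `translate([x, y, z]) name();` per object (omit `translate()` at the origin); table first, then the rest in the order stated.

table();
translate([0, 857, 0]) chair();
translate([0, 0, 774]) spool();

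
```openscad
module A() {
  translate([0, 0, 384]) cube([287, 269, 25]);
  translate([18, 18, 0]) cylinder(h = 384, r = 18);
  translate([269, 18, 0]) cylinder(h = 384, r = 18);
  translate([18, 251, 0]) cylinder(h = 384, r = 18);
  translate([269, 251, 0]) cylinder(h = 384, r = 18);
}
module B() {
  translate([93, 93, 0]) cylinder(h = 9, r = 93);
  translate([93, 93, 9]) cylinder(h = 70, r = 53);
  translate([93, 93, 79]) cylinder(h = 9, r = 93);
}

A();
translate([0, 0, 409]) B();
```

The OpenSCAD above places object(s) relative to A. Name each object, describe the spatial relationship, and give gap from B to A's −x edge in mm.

A is a stool. B is a spool. The spool is on top of the stool. The gap from the spool to the stool's −x edge is 0 mm.

The spool's min-x is at 0; the stool's min-x is 0; gap = 0 mm.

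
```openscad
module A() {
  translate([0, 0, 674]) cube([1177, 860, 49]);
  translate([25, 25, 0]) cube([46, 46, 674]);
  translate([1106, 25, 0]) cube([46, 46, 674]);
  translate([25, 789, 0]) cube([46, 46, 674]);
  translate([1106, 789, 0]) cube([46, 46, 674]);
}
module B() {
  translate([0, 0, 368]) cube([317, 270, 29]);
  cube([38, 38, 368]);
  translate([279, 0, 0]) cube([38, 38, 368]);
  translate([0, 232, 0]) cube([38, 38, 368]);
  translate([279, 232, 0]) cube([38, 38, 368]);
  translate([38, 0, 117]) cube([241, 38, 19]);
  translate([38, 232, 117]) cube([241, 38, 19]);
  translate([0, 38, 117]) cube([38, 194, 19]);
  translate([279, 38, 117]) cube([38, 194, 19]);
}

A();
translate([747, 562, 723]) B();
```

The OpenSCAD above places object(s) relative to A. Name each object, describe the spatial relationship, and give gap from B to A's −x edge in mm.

A is a table. B is a stool. The stool is on top of the table. The gap from the stool to the table's −x edge is 747 mm.

The stool's min-x is at 747; the table's min-x is 0; gap = 747 mm.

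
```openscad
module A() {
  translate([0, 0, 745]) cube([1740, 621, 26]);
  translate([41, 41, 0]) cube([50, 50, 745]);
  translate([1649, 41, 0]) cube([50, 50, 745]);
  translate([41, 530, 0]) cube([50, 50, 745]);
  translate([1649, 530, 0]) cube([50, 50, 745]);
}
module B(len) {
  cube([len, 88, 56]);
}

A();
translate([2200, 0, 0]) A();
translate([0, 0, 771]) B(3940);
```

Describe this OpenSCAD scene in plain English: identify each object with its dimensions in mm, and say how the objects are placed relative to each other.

A is a rectangular dining table. The top is 1740×621×26 mm with its upper surface at z = 771 mm. It stands on four 50×50 mm square legs, each inset 41 mm from the nearest pair of top edges, running from the floor to the underside of the top.

B is a rectangular beam 3940 mm long (x), 88 mm deep (y), 56 mm thick (z).

The beam spans the tops of two tables placed 460 mm apart, resting at z = 771 mm.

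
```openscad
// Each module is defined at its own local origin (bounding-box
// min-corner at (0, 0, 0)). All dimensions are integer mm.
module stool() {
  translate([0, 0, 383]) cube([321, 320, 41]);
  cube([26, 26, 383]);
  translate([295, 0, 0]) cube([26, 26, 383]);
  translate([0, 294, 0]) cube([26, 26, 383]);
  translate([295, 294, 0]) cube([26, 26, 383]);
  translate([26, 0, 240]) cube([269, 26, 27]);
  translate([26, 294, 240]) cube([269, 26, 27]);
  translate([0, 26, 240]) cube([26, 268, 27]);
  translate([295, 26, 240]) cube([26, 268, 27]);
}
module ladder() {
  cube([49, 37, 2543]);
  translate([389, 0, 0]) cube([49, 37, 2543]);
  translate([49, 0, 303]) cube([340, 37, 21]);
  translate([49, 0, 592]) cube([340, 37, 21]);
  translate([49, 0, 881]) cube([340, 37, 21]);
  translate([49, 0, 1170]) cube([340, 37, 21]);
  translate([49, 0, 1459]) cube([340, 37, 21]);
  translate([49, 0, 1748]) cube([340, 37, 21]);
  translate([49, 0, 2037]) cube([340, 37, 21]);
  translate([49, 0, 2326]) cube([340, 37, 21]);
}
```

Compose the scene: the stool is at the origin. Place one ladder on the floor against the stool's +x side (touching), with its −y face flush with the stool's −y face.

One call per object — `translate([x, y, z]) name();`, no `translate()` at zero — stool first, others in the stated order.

stool();
translate([321, 0, 0]) ladder();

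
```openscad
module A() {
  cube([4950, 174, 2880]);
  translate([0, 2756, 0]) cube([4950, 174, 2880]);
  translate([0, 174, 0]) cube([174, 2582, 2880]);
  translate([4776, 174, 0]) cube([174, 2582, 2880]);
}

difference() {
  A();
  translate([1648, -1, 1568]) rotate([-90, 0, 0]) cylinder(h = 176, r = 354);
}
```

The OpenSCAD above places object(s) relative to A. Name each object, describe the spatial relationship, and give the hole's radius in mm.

A is a house frame. The house frame has a circular hole through its front wall. The hole's radius is 354 mm.

The subtracted cylinder has r = 354 mm.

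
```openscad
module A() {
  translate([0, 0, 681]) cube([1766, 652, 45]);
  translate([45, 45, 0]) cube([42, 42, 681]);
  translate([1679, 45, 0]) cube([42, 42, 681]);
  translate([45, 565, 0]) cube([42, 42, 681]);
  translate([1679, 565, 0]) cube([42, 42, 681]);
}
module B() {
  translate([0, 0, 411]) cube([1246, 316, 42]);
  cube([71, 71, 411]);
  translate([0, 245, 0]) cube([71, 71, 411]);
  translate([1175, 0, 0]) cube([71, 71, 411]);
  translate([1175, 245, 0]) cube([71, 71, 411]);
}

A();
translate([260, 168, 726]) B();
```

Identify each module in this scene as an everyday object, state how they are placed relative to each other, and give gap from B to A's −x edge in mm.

The bench's min-x is at 260; the table's min-x is 0; gap = 260 mm.

A is a table. B is a bench. The bench is on top of the table, centred. The gap from the bench to the table's −x edge is 260 mm.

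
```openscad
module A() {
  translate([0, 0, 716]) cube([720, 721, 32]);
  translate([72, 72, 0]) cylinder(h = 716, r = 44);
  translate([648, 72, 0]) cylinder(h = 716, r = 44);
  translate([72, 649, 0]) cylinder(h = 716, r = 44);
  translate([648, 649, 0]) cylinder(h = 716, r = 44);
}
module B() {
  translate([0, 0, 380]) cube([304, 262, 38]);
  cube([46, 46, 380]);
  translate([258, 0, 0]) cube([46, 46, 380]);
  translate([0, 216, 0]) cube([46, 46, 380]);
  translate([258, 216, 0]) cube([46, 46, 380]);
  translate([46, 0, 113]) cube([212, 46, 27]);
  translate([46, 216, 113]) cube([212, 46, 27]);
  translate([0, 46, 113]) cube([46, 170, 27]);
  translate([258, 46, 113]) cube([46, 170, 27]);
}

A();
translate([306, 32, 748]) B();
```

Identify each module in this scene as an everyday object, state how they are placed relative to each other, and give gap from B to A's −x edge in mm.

A is a table. B is a stool. The stool is on top of the table. The gap from the stool to the table's −x edge is 306 mm.

The stool's min-x is at 306; the table's min-x is 0; gap = 306 mm.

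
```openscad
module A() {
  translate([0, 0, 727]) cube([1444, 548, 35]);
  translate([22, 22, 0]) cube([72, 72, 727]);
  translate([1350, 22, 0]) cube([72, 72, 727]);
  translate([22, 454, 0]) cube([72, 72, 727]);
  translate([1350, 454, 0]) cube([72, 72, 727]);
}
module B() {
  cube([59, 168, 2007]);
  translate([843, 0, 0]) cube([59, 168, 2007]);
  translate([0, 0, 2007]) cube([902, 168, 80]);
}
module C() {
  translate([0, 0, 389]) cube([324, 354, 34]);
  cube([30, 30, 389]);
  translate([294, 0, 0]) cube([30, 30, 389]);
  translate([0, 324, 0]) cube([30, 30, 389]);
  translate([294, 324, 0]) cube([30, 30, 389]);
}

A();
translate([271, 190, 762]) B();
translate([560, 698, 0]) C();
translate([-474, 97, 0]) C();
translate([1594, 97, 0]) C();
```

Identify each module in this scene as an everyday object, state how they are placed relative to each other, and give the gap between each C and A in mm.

A is a table. B is a door frame. C is a stool. The door frame is on top of the table, centred. Three stools sit around the table at the +y, −x, +x sides. The gap between each stool and the table is 150 mm.

Each stool's nearest face is 150 mm from the table's bounding box.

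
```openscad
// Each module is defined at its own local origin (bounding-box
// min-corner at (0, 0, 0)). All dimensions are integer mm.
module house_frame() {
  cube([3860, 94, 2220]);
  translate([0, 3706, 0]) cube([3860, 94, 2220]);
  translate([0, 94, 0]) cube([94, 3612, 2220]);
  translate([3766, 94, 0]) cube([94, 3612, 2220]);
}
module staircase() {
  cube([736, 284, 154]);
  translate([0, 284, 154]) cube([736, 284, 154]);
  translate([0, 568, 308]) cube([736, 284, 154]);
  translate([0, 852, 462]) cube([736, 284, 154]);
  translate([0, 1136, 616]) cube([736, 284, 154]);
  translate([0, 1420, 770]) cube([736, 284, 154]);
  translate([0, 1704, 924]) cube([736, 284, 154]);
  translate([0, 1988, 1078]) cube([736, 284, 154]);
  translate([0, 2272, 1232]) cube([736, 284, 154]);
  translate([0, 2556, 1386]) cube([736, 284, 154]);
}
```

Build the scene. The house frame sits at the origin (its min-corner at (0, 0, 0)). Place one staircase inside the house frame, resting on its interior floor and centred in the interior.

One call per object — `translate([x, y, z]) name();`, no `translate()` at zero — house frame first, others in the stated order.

house_frame();
translate([1562, 480, 0]) staircase();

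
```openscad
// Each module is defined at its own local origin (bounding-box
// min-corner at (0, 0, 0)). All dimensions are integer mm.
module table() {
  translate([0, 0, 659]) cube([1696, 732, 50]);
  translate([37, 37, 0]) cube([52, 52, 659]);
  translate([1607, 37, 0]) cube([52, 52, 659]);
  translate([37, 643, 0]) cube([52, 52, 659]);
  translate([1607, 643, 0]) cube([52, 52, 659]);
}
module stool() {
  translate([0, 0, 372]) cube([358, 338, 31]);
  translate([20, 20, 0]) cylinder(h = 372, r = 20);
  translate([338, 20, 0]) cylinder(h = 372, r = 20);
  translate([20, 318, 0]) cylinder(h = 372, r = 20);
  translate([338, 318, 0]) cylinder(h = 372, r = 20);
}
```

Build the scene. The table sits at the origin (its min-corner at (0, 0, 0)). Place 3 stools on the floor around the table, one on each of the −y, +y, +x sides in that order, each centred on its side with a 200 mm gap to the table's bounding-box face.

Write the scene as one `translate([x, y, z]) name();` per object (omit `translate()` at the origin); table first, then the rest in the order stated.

table();
translate([669, -538, 0]) stool();
translate([669, 932, 0]) stool();
translate([1896, 197, 0]) stool();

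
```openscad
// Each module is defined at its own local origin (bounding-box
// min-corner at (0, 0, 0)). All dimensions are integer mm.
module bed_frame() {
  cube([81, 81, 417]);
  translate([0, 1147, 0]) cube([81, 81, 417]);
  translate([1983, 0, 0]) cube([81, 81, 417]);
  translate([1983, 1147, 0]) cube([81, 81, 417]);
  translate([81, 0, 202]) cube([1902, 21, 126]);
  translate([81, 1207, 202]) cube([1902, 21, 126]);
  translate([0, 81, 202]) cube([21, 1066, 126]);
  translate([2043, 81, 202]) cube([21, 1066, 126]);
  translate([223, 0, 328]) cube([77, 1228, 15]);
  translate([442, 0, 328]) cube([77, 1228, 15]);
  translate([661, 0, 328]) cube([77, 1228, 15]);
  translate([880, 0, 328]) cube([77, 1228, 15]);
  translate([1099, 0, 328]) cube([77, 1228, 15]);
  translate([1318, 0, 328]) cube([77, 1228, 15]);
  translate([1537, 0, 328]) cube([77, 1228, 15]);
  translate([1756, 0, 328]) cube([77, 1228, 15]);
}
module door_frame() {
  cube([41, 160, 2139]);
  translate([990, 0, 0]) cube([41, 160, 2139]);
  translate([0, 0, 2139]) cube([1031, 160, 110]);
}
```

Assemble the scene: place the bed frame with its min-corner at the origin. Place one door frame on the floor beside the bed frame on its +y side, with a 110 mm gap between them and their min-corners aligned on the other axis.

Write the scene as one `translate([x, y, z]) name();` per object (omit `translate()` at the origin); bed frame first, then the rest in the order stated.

bed_frame();
translate([0, 1338, 0]) door_frame();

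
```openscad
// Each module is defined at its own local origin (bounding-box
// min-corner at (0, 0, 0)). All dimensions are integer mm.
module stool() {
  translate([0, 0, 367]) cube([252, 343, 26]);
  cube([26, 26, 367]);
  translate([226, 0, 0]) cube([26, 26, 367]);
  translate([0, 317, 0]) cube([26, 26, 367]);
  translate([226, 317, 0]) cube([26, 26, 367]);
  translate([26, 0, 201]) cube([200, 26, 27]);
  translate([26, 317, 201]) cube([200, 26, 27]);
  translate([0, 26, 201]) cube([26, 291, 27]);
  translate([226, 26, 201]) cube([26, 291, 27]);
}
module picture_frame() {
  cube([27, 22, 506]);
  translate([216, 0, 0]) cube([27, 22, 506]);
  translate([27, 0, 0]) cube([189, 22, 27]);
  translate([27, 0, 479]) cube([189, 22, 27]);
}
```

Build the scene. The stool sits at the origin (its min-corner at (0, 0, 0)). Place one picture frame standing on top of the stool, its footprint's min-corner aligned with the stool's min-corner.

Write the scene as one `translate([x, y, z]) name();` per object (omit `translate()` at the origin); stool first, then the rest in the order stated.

stool();
translate([0, 0, 393]) picture_frame();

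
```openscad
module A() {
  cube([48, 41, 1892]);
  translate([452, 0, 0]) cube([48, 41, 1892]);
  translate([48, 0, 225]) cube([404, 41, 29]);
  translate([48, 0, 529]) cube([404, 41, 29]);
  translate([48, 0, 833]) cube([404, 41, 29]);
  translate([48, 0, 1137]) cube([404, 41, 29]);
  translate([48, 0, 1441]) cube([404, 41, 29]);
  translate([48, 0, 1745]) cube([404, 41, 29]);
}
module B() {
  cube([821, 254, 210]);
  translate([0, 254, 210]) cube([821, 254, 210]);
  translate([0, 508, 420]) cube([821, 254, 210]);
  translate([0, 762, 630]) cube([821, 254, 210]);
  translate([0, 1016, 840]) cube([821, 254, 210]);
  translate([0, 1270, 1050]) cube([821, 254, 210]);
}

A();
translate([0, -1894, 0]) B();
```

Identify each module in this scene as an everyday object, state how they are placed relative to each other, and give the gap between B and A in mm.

A is a ladder. B is a staircase. The staircase is on the floor beside the ladder on its −y side. The gap between the staircase and the ladder is 370 mm.

The staircase's nearest face is 370 mm from the ladder's −y face.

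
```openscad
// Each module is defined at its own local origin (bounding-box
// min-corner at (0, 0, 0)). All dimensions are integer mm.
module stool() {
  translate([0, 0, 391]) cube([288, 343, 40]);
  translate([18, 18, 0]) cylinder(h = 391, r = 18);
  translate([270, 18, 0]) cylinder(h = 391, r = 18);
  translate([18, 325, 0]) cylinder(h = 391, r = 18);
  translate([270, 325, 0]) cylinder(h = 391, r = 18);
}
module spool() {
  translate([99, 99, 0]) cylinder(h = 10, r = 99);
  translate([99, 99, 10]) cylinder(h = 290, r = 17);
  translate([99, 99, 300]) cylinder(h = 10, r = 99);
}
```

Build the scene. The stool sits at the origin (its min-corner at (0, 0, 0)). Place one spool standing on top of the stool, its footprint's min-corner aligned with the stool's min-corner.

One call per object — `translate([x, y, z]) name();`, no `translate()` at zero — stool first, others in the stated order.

stool();
translate([0, 0, 431]) spool();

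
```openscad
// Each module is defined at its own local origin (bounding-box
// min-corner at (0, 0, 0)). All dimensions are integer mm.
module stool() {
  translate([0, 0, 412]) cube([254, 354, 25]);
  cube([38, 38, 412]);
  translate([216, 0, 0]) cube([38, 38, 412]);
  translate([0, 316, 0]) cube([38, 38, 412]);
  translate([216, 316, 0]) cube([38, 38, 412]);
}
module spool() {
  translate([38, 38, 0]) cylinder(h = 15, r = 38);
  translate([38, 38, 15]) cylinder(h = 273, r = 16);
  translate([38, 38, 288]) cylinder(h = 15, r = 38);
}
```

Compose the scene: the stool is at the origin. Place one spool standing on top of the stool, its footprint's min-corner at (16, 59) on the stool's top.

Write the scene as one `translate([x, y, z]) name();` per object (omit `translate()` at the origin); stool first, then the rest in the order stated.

stool();
translate([16, 59, 437]) spool();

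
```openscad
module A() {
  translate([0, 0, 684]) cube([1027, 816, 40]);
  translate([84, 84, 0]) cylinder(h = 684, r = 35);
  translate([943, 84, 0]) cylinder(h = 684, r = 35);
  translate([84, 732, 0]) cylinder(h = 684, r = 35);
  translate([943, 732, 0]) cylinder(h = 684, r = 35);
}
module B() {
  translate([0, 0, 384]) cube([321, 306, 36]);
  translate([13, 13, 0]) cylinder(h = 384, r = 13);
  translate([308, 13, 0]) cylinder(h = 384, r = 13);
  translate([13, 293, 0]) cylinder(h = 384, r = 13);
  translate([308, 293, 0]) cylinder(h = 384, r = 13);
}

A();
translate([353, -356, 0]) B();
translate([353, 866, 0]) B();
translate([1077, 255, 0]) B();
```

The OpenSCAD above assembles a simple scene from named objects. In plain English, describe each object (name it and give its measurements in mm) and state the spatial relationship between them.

A is a table: top 1027 mm (x) × 816 mm (y), 40 mm thick, upper face at z = 724 mm, on four round legs of 70 mm diameter, each leg's bounding box inset 49 mm from the nearest pair of top edges, running from z = 0 to the bottom of the top.

B is a four-legged stool. The seat is a 321×306×36 mm slab whose top surface is at z = 420 mm; four round legs, each 26 mm in diameter, run from the floor (z = 0) to the underside of the seat, each leg's axis is inset half a diameter from the nearest pair of seat edges (so the leg's bounding box is flush with the corner).

Three stools sit around the table at the −y, +y, +x sides.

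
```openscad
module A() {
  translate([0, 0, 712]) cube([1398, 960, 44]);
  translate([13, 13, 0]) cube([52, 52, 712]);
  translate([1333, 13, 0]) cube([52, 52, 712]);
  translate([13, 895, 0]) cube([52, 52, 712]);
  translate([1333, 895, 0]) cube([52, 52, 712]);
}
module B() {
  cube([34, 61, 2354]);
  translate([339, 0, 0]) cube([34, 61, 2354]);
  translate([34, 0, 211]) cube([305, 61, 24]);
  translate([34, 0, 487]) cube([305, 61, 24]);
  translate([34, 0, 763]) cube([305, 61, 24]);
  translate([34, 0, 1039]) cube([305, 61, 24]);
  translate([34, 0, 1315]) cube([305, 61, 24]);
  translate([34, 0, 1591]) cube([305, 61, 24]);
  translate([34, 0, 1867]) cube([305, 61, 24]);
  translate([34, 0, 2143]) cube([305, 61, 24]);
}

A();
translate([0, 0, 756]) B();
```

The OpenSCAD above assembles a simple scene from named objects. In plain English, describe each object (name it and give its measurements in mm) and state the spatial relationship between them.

A is a rectangular dining table. The top is 1398×960×44 mm with its upper surface at z = 756 mm. It stands on four 52×52 mm square legs, each inset 13 mm from the nearest pair of top edges, running from the floor to the underside of the top.

B is a straight ladder. Two 34×61 mm vertical rails, 2354 mm tall, stand 373 mm apart (outside-to-outside) with their front faces coplanar on the −y side. 8 rungs, each 61 mm deep and 24 mm tall, span between the inner faces of the rails, front faces flush with the rails. The lowest rung's underside is at z = 211 mm and rungs are spaced 276 mm apart (underside to underside).

The ladder is on top of the table.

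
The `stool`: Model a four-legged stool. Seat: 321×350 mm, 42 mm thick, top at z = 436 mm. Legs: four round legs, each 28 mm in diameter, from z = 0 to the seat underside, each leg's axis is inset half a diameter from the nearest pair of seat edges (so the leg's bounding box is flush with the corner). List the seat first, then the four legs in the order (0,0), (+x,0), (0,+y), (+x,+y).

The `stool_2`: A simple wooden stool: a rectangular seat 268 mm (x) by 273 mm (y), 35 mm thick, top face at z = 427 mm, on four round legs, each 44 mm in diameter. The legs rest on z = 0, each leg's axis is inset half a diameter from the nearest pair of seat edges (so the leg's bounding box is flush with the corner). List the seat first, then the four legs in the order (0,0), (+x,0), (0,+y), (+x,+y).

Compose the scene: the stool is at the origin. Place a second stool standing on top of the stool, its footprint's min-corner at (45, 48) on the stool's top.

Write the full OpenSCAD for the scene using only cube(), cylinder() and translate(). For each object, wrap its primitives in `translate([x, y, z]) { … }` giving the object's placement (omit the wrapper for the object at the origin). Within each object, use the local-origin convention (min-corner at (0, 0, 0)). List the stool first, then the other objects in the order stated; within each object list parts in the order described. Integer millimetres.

translate([0, 0, 394]) cube([321, 350, 42]);
translate([14, 14, 0]) cylinder(h = 394, r = 14);
translate([307, 14, 0]) cylinder(h = 394, r = 14);
translate([14, 336, 0]) cylinder(h = 394, r = 14);
translate([307, 336, 0]) cylinder(h = 394, r = 14);
translate([45, 48, 436]) {
  translate([0, 0, 392]) cube([268, 273, 35]);
  translate([22, 22, 0]) cylinder(h = 392, r = 22);
  translate([246, 22, 0]) cylinder(h = 392, r = 22);
  translate([22, 251, 0]) cylinder(h = 392, r = 22);
  translate([246, 251, 0]) cylinder(h = 392, r = 22);
}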